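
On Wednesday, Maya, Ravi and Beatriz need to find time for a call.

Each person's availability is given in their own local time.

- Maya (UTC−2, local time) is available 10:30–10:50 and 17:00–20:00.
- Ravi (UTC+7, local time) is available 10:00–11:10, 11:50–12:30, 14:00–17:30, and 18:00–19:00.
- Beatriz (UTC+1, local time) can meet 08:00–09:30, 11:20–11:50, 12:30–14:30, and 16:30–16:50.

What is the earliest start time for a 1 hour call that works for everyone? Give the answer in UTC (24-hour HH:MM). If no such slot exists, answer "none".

none

Maya → UTC: 12:30–12:50, 19:00–22:00.
Ravi → UTC: 03:00–04:10, 04:50–05:30, 07:00–10:30, 11:00–12:00.
Beatriz → UTC: 07:00–08:30, 10:20–10:50, 11:30–13:30, 15:30–15:50.
Maya ∩ Ravi: (none).
Maya ∩ Ravi ∩ Beatriz: (none).
Windows ≥ 60 min: (none).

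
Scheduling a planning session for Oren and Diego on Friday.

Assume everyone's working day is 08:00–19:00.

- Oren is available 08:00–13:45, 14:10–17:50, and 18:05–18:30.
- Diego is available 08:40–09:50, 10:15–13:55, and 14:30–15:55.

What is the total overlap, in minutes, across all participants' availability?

Oren ∩ Diego: 08:40–09:50, 10:15–13:45, 14:30–15:55.
Total common minutes: 70 + 210 + 85 = 365.

365 minutes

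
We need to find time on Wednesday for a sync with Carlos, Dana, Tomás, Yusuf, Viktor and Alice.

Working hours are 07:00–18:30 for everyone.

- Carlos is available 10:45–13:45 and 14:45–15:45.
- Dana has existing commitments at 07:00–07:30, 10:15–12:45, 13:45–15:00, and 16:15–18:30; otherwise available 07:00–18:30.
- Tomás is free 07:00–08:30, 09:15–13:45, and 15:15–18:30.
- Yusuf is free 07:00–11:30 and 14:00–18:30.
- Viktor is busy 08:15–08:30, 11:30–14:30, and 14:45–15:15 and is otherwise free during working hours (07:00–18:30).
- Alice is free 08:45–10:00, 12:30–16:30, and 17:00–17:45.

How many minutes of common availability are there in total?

30 minutes

Dana free within 07:00–18:30: 07:30–10:15, 12:45–13:45, 15:00–16:15.
Viktor free within 07:00–18:30: 07:00–08:15, 08:30–11:30, 14:30–14:45, 15:15–18:30.
Carlos ∩ Dana: 12:45–13:45, 15:00–15:45.
Carlos ∩ Dana ∩ Tomás: 12:45–13:45, 15:15–15:45.
Carlos ∩ Dana ∩ Tomás ∩ Yusuf: 15:15–15:45.
Carlos ∩ Dana ∩ Tomás ∩ Yusuf ∩ Viktor: 15:15–15:45.
Carlos ∩ Dana ∩ Tomás ∩ Yusuf ∩ Viktor ∩ Alice: 15:15–15:45.
Total common minutes: 30.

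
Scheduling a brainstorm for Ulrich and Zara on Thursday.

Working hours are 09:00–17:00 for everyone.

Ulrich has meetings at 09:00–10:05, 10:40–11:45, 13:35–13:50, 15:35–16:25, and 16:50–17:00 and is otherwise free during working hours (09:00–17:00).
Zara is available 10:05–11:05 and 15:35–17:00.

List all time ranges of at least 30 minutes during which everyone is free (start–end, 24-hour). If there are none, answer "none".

10:05–10:40

Ulrich free within 09:00–17:00: 10:05–10:40, 11:45–13:35, 13:50–15:35, 16:25–16:50.
Ulrich ∩ Zara: 10:05–10:40, 16:25–16:50.
Windows ≥ 30 min: 10:05–10:40.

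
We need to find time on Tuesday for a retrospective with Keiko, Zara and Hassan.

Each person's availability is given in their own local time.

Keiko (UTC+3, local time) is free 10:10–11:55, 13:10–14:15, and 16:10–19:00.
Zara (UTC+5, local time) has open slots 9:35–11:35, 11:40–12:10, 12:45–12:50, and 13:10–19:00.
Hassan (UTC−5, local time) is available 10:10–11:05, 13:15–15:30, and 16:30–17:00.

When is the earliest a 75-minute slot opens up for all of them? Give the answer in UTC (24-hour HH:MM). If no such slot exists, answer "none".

none

Keiko → UTC: 07:10–08:55, 10:10–11:15, 13:10–16:00.
Zara → UTC: 04:35–06:35, 06:40–07:10, 07:45–07:50, 08:10–14:00.
Hassan → UTC: 15:10–16:05, 18:15–20:30, 21:30–22:00.
Keiko ∩ Zara: 07:45–07:50, 08:10–08:55, 10:10–11:15, 13:10–14:00.
Keiko ∩ Zara ∩ Hassan: (none).
Windows ≥ 75 min: (none).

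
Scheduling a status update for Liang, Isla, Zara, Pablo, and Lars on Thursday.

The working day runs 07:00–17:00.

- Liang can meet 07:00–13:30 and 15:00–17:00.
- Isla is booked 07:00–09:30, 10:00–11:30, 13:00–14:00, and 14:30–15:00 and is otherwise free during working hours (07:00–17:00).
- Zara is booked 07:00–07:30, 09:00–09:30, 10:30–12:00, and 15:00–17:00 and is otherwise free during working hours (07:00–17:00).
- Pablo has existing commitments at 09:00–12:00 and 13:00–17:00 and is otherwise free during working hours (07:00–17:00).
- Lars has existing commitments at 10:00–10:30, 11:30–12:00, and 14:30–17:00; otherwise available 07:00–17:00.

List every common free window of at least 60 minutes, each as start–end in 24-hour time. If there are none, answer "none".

12:00–13:00

Isla free within 07:00–17:00: 09:30–10:00, 11:30–13:00, 14:00–14:30, 15:00–17:00.
Zara free within 07:00–17:00: 07:30–09:00, 09:30–10:30, 12:00–15:00.
Pablo free within 07:00–17:00: 07:00–09:00, 12:00–13:00.
Lars free within 07:00–17:00: 07:00–10:00, 10:30–11:30, 12:00–14:30.
Liang ∩ Isla: 09:30–10:00, 11:30–13:00, 15:00–17:00.
Liang ∩ Isla ∩ Zara: 09:30–10:00, 12:00–13:00.
Liang ∩ Isla ∩ Zara ∩ Pablo: 12:00–13:00.
Liang ∩ Isla ∩ Zara ∩ Pablo ∩ Lars: 12:00–13:00.
Windows ≥ 60 min: 12:00–13:00.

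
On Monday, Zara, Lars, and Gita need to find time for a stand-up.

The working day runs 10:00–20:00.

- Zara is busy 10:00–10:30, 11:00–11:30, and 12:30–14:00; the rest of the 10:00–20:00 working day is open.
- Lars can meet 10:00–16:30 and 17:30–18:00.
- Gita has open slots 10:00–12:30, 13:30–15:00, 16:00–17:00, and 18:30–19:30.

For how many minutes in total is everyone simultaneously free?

Zara free within 10:00–20:00: 10:30–11:00, 11:30–12:30, 14:00–20:00.
Zara ∩ Lars: 10:30–11:00, 11:30–12:30, 14:00–16:30, 17:30–18:00.
Zara ∩ Lars ∩ Gita: 10:30–11:00, 11:30–12:30, 14:00–15:00, 16:00–16:30.
Total common minutes: 30 + 60 + 60 + 30 = 180.

180 minutes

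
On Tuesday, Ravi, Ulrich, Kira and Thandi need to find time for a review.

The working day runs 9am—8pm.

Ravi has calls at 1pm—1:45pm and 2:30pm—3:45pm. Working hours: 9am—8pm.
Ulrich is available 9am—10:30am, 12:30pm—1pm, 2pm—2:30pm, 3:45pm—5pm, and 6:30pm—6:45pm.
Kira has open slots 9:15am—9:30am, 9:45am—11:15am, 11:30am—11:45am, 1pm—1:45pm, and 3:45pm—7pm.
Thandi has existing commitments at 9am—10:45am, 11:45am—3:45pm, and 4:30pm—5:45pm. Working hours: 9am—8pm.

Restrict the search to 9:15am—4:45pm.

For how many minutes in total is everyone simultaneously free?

45 minutes

Ravi free within 09:00–20:00: 09:00–13:00, 13:45–14:30, 15:45–20:00.
Thandi free within 09:00–20:00: 10:45–11:45, 15:45–16:30, 17:45–20:00.
Ravi ∩ Ulrich: 09:00–10:30, 12:30–13:00, 14:00–14:30, 15:45–17:00, 18:30–18:45.
Ravi ∩ Ulrich ∩ Kira: 09:15–09:30, 09:45–10:30, 15:45–17:00, 18:30–18:45.
Ravi ∩ Ulrich ∩ Kira ∩ Thandi: 15:45–16:30, 18:30–18:45.
Restricted to 09:15–16:45: 15:45–16:30.
Total common minutes: 45.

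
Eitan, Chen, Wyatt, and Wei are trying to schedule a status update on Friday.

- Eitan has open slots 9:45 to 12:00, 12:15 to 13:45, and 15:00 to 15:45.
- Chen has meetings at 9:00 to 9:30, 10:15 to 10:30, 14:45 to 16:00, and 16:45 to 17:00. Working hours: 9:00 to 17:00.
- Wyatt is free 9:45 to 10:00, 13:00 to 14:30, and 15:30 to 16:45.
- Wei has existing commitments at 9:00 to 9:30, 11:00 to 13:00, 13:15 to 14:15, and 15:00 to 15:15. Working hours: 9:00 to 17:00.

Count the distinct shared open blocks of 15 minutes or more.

2

Chen free within 09:00–17:00: 09:30–10:15, 10:30–14:45, 16:00–16:45.
Wei free within 09:00–17:00: 09:30–11:00, 13:00–13:15, 14:15–15:00, 15:15–17:00.
Eitan ∩ Chen: 09:45–10:15, 10:30–12:00, 12:15–13:45.
Eitan ∩ Chen ∩ Wyatt: 09:45–10:00, 13:00–13:45.
Eitan ∩ Chen ∩ Wyatt ∩ Wei: 09:45–10:00, 13:00–13:15.
Windows ≥ 15 min: 09:45–10:00, 13:00–13:15.
That's 2 windows.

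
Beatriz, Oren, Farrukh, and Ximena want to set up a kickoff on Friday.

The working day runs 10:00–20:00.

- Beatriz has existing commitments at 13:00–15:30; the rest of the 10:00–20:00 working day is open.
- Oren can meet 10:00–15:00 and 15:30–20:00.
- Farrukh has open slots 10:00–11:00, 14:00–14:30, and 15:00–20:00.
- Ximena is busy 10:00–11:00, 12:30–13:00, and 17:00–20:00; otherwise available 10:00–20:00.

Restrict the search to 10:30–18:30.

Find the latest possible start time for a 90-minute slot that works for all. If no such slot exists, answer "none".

Beatriz free within 10:00–20:00: 10:00–13:00, 15:30–20:00.
Ximena free within 10:00–20:00: 11:00–12:30, 13:00–17:00.
Beatriz ∩ Oren: 10:00–13:00, 15:30–20:00.
Beatriz ∩ Oren ∩ Farrukh: 10:00–11:00, 15:30–20:00.
Beatriz ∩ Oren ∩ Farrukh ∩ Ximena: 15:30–17:00.
Restricted to 10:30–18:30: 15:30–17:00.
Windows ≥ 90 min: 15:30–17:00.
Latest start in the last window 15:30–17:00 is 17:00 − 90 min = 15:30.

15:30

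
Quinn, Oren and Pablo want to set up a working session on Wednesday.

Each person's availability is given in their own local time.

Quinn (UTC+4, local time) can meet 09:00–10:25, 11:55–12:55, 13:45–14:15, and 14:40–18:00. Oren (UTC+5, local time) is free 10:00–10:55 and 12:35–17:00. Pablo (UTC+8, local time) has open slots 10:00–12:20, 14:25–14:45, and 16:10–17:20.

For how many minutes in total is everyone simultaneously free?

Quinn → UTC: 05:00–06:25, 07:55–08:55, 09:45–10:15, 10:40–14:00.
Oren → UTC: 05:00–05:55, 07:35–12:00.
Pablo → UTC: 02:00–04:20, 06:25–06:45, 08:10–09:20.
Quinn ∩ Oren: 05:00–05:55, 07:55–08:55, 09:45–10:15, 10:40–12:00.
Quinn ∩ Oren ∩ Pablo: 08:10–08:55.
Total common minutes: 45.

45 minutes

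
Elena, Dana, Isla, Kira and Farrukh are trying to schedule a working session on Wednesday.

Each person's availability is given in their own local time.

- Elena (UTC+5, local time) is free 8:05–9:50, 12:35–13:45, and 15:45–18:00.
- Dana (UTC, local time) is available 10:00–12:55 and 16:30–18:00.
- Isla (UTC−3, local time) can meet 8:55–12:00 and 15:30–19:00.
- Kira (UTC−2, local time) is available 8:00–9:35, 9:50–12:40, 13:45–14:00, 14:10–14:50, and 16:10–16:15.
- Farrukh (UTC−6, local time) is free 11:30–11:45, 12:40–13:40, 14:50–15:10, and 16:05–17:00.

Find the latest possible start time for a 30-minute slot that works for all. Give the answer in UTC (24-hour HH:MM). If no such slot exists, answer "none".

Elena → UTC: 03:05–04:50, 07:35–08:45, 10:45–13:00.
Dana → UTC: 10:00–12:55, 16:30–18:00.
Isla → UTC: 11:55–15:00, 18:30–22:00.
Kira → UTC: 10:00–11:35, 11:50–14:40, 15:45–16:00, 16:10–16:50, 18:10–18:15.
Farrukh → UTC: 17:30–17:45, 18:40–19:40, 20:50–21:10, 22:05–23:00.
Elena ∩ Dana: 10:45–12:55.
Elena ∩ Dana ∩ Isla: 11:55–12:55.
Elena ∩ Dana ∩ Isla ∩ Kira: 11:55–12:55.
Elena ∩ Dana ∩ Isla ∩ Kira ∩ Farrukh: (none).
Windows ≥ 30 min: (none).

none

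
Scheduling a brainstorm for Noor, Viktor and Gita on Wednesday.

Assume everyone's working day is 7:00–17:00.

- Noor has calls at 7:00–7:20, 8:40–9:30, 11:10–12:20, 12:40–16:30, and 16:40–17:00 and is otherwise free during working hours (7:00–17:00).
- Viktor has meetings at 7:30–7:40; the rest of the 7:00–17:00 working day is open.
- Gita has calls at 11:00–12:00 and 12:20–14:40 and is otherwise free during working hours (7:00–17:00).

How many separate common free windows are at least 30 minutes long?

Noor free within 07:00–17:00: 07:20–08:40, 09:30–11:10, 12:20–12:40, 16:30–16:40.
Viktor free within 07:00–17:00: 07:00–07:30, 07:40–17:00.
Gita free within 07:00–17:00: 07:00–11:00, 12:00–12:20, 14:40–17:00.
Noor ∩ Viktor: 07:20–07:30, 07:40–08:40, 09:30–11:10, 12:20–12:40, 16:30–16:40.
Noor ∩ Viktor ∩ Gita: 07:20–07:30, 07:40–08:40, 09:30–11:00, 16:30–16:40.
Windows ≥ 30 min: 07:40–08:40, 09:30–11:00.
That's 2 windows.

2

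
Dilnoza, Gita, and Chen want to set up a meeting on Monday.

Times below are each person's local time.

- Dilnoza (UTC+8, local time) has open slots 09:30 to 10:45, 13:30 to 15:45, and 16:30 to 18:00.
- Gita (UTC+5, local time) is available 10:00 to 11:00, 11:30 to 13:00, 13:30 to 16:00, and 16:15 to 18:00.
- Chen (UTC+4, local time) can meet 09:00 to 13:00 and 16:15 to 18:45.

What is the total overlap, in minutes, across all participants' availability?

Dilnoza → UTC: 01:30–02:45, 05:30–07:45, 08:30–10:00.
Gita → UTC: 05:00–06:00, 06:30–08:00, 08:30–11:00, 11:15–13:00.
Chen → UTC: 05:00–09:00, 12:15–14:45.
Dilnoza ∩ Gita: 05:30–06:00, 06:30–07:45, 08:30–10:00.
Dilnoza ∩ Gita ∩ Chen: 05:30–06:00, 06:30–07:45, 08:30–09:00.
Total common minutes: 30 + 75 + 30 = 135.

135 minutes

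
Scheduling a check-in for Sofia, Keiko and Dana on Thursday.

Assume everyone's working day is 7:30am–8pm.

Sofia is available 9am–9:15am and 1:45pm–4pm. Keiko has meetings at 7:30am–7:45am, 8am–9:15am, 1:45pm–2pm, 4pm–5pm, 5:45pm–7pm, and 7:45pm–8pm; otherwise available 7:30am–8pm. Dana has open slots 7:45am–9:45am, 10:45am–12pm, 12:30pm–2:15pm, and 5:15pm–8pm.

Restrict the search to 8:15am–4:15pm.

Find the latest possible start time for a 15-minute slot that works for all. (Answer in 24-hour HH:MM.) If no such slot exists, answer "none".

14:00

Keiko free within 07:30–20:00: 07:45–08:00, 09:15–13:45, 14:00–16:00, 17:00–17:45, 19:00–19:45.
Sofia ∩ Keiko: 14:00–16:00.
Sofia ∩ Keiko ∩ Dana: 14:00–14:15.
Restricted to 08:15–16:15: 14:00–14:15.
Windows ≥ 15 min: 14:00–14:15.
Latest start in the last window 14:00–14:15 is 14:15 − 15 min = 14:00.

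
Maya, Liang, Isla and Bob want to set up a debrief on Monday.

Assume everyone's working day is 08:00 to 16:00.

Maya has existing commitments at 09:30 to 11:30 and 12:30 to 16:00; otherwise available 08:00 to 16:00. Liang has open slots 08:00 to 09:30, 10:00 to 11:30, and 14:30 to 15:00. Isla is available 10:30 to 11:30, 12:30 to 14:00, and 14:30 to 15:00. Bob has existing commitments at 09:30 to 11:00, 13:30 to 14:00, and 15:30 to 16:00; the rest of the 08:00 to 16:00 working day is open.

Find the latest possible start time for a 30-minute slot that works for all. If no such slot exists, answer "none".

Maya free within 08:00–16:00: 08:00–09:30, 11:30–12:30.
Bob free within 08:00–16:00: 08:00–09:30, 11:00–13:30, 14:00–15:30.
Maya ∩ Liang: 08:00–09:30.
Maya ∩ Liang ∩ Isla: (none).
Maya ∩ Liang ∩ Isla ∩ Bob: (none).
Windows ≥ 30 min: (none).

none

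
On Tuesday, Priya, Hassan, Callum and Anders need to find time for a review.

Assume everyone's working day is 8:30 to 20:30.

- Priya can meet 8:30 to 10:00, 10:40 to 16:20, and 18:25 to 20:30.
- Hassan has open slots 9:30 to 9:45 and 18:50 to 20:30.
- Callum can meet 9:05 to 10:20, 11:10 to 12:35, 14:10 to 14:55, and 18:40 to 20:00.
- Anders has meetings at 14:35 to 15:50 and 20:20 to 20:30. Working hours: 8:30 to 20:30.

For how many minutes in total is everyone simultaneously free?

85 minutes

Anders free within 08:30–20:30: 08:30–14:35, 15:50–20:20.
Priya ∩ Hassan: 09:30–09:45, 18:50–20:30.
Priya ∩ Hassan ∩ Callum: 09:30–09:45, 18:50–20:00.
Priya ∩ Hassan ∩ Callum ∩ Anders: 09:30–09:45, 18:50–20:00.
Total common minutes: 15 + 70 = 85.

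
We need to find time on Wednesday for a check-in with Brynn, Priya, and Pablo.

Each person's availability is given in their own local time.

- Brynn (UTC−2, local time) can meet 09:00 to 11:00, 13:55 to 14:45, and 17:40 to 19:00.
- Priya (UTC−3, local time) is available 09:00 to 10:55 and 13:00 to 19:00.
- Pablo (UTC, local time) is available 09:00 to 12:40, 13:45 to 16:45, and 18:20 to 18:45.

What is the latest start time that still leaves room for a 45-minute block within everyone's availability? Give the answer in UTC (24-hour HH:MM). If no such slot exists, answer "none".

Brynn → UTC: 11:00–13:00, 15:55–16:45, 19:40–21:00.
Priya → UTC: 12:00–13:55, 16:00–22:00.
Pablo → UTC: 09:00–12:40, 13:45–16:45, 18:20–18:45.
Brynn ∩ Priya: 12:00–13:00, 16:00–16:45, 19:40–21:00.
Brynn ∩ Priya ∩ Pablo: 12:00–12:40, 16:00–16:45.
Windows ≥ 45 min: 16:00–16:45.
Latest start in the last window 16:00–16:45 is 16:45 − 45 min = 16:00.

16:00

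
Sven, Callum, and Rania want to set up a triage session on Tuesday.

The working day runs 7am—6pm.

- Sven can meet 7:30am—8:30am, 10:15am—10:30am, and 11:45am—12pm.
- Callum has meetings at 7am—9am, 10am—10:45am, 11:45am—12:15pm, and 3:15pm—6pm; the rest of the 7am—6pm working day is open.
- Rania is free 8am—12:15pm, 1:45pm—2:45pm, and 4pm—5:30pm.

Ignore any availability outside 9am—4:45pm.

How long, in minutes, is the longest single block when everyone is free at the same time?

0 minutes

Callum free within 07:00–18:00: 09:00–10:00, 10:45–11:45, 12:15–15:15.
Sven ∩ Callum: (none).
Sven ∩ Callum ∩ Rania: (none).
Restricted to 09:00–16:45: (none).
No common window.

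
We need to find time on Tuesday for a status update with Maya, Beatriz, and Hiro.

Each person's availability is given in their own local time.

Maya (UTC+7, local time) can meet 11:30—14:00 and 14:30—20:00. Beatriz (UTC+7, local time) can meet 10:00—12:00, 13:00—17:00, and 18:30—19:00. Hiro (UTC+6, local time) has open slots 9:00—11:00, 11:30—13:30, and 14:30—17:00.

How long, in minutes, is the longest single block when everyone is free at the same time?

90 minutes

Maya → UTC: 04:30–07:00, 07:30–13:00.
Beatriz → UTC: 03:00–05:00, 06:00–10:00, 11:30–12:00.
Hiro → UTC: 03:00–05:00, 05:30–07:30, 08:30–11:00.
Maya ∩ Beatriz: 04:30–05:00, 06:00–07:00, 07:30–10:00, 11:30–12:00.
Maya ∩ Beatriz ∩ Hiro: 04:30–05:00, 06:00–07:00, 08:30–10:00.
Common window lengths: 30, 60, 90 min; longest is 90.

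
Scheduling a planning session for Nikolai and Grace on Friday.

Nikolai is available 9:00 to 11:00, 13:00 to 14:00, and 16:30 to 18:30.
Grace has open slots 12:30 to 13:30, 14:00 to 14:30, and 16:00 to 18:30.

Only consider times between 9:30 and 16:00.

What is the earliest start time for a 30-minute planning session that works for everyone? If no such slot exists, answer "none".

Nikolai ∩ Grace: 13:00–13:30, 16:30–18:30.
Restricted to 09:30–16:00: 13:00–13:30.
Windows ≥ 30 min: 13:00–13:30.
Earliest such window starts at 13:00.

13:00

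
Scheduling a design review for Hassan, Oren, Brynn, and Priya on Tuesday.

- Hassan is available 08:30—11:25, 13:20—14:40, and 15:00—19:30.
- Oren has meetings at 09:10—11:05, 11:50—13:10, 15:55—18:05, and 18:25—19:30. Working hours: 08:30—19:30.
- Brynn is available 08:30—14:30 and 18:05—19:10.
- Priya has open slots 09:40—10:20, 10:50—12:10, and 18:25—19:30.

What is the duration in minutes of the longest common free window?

Oren free within 08:30–19:30: 08:30–09:10, 11:05–11:50, 13:10–15:55, 18:05–18:25.
Hassan ∩ Oren: 08:30–09:10, 11:05–11:25, 13:20–14:40, 15:00–15:55, 18:05–18:25.
Hassan ∩ Oren ∩ Brynn: 08:30–09:10, 11:05–11:25, 13:20–14:30, 18:05–18:25.
Hassan ∩ Oren ∩ Brynn ∩ Priya: 11:05–11:25.
Single common window of 20 minutes.

20 minutes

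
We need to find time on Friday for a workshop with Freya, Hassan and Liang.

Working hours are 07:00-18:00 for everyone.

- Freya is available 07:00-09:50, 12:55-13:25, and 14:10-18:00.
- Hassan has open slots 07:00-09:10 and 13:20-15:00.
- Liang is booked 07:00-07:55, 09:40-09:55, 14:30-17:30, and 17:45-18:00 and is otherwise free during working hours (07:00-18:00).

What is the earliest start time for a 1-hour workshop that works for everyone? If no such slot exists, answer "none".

Liang free within 07:00–18:00: 07:55–09:40, 09:55–14:30, 17:30–17:45.
Freya ∩ Hassan: 07:00–09:10, 13:20–13:25, 14:10–15:00.
Freya ∩ Hassan ∩ Liang: 07:55–09:10, 13:20–13:25, 14:10–14:30.
Windows ≥ 60 min: 07:55–09:10.
Earliest such window starts at 07:55.

07:55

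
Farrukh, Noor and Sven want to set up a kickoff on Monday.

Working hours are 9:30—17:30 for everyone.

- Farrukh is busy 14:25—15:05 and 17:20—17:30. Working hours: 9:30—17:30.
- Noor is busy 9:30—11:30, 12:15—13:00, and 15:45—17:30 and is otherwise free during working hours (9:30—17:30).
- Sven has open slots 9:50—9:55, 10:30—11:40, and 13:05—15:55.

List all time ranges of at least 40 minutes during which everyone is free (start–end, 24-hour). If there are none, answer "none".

13:05–14:25, 15:05–15:45

Farrukh free within 09:30–17:30: 09:30–14:25, 15:05–17:20.
Noor free within 09:30–17:30: 11:30–12:15, 13:00–15:45.
Farrukh ∩ Noor: 11:30–12:15, 13:00–14:25, 15:05–15:45.
Farrukh ∩ Noor ∩ Sven: 11:30–11:40, 13:05–14:25, 15:05–15:45.
Windows ≥ 40 min: 13:05–14:25, 15:05–15:45.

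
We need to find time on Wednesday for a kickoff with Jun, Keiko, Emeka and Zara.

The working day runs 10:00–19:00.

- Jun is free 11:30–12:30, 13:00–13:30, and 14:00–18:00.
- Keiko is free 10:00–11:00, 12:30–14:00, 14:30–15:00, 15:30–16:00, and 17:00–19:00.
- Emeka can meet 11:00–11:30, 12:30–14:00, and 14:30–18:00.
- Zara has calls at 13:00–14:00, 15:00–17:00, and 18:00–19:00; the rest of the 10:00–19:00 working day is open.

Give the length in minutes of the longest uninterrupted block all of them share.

60 minutes

Zara free within 10:00–19:00: 10:00–13:00, 14:00–15:00, 17:00–18:00.
Jun ∩ Keiko: 13:00–13:30, 14:30–15:00, 15:30–16:00, 17:00–18:00.
Jun ∩ Keiko ∩ Emeka: 13:00–13:30, 14:30–15:00, 15:30–16:00, 17:00–18:00.
Jun ∩ Keiko ∩ Emeka ∩ Zara: 14:30–15:00, 17:00–18:00.
Common window lengths: 30, 60 min; longest is 60.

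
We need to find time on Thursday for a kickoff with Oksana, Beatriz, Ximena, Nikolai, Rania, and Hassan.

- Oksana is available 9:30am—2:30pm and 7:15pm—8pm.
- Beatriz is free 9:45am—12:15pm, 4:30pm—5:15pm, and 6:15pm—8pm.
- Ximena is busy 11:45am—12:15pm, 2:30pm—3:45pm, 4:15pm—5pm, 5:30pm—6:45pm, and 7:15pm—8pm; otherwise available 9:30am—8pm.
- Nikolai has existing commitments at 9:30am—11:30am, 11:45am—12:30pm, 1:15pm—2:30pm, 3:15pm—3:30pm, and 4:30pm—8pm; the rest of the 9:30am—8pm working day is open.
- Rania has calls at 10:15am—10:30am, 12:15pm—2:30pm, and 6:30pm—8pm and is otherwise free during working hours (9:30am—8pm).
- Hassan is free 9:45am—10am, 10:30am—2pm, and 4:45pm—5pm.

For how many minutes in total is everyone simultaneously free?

15 minutes

Ximena free within 09:30–20:00: 09:30–11:45, 12:15–14:30, 15:45–16:15, 17:00–17:30, 18:45–19:15.
Nikolai free within 09:30–20:00: 11:30–11:45, 12:30–13:15, 14:30–15:15, 15:30–16:30.
Rania free within 09:30–20:00: 09:30–10:15, 10:30–12:15, 14:30–18:30.
Oksana ∩ Beatriz: 09:45–12:15, 19:15–20:00.
Oksana ∩ Beatriz ∩ Ximena: 09:45–11:45.
Oksana ∩ Beatriz ∩ Ximena ∩ Nikolai: 11:30–11:45.
Oksana ∩ Beatriz ∩ Ximena ∩ Nikolai ∩ Rania: 11:30–11:45.
Oksana ∩ Beatriz ∩ Ximena ∩ Nikolai ∩ Rania ∩ Hassan: 11:30–11:45.
Total common minutes: 15.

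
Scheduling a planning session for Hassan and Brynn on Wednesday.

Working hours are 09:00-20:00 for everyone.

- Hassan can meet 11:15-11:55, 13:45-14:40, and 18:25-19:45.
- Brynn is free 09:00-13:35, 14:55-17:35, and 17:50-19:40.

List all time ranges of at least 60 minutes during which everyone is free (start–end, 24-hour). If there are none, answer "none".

18:25–19:40

Hassan ∩ Brynn: 11:15–11:55, 18:25–19:40.
Windows ≥ 60 min: 18:25–19:40.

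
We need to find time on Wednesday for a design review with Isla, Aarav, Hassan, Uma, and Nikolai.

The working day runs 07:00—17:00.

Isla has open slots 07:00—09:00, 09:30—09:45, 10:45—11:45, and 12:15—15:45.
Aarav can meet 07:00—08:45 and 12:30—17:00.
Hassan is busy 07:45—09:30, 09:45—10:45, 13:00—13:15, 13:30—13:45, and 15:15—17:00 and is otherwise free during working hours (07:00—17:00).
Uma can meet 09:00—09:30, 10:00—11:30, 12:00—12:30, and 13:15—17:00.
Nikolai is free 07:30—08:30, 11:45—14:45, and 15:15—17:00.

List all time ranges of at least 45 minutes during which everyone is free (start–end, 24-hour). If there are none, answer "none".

Hassan free within 07:00–17:00: 07:00–07:45, 09:30–09:45, 10:45–13:00, 13:15–13:30, 13:45–15:15.
Isla ∩ Aarav: 07:00–08:45, 12:30–15:45.
Isla ∩ Aarav ∩ Hassan: 07:00–07:45, 12:30–13:00, 13:15–13:30, 13:45–15:15.
Isla ∩ Aarav ∩ Hassan ∩ Uma: 13:15–13:30, 13:45–15:15.
Isla ∩ Aarav ∩ Hassan ∩ Uma ∩ Nikolai: 13:15–13:30, 13:45–14:45.
Windows ≥ 45 min: 13:45–14:45.

13:45–14:45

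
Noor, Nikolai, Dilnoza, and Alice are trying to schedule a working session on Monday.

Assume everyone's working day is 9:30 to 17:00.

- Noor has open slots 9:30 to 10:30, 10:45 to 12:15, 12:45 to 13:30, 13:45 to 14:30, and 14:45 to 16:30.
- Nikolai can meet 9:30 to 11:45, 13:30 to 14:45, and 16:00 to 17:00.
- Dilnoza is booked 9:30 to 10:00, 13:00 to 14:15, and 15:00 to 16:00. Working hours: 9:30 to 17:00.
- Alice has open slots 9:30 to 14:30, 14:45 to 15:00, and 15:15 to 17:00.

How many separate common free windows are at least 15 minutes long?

4

Dilnoza free within 09:30–17:00: 10:00–13:00, 14:15–15:00, 16:00–17:00.
Noor ∩ Nikolai: 09:30–10:30, 10:45–11:45, 13:45–14:30, 16:00–16:30.
Noor ∩ Nikolai ∩ Dilnoza: 10:00–10:30, 10:45–11:45, 14:15–14:30, 16:00–16:30.
Noor ∩ Nikolai ∩ Dilnoza ∩ Alice: 10:00–10:30, 10:45–11:45, 14:15–14:30, 16:00–16:30.
Windows ≥ 15 min: 10:00–10:30, 10:45–11:45, 14:15–14:30, 16:00–16:30.
That's 4 windows.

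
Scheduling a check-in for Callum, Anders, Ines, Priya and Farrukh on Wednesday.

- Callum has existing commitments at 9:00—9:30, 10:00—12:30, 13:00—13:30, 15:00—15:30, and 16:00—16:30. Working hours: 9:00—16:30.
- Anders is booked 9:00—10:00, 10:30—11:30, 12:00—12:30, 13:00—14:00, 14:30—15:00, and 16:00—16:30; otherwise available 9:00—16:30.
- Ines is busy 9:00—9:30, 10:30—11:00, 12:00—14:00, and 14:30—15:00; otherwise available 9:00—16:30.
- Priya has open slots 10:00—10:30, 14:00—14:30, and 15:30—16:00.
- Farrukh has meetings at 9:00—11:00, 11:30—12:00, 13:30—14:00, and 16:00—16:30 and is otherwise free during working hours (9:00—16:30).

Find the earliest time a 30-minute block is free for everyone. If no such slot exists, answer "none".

14:00

Callum free within 09:00–16:30: 09:30–10:00, 12:30–13:00, 13:30–15:00, 15:30–16:00.
Anders free within 09:00–16:30: 10:00–10:30, 11:30–12:00, 12:30–13:00, 14:00–14:30, 15:00–16:00.
Ines free within 09:00–16:30: 09:30–10:30, 11:00–12:00, 14:00–14:30, 15:00–16:30.
Farrukh free within 09:00–16:30: 11:00–11:30, 12:00–13:30, 14:00–16:00.
Callum ∩ Anders: 12:30–13:00, 14:00–14:30, 15:30–16:00.
Callum ∩ Anders ∩ Ines: 14:00–14:30, 15:30–16:00.
Callum ∩ Anders ∩ Ines ∩ Priya: 14:00–14:30, 15:30–16:00.
Callum ∩ Anders ∩ Ines ∩ Priya ∩ Farrukh: 14:00–14:30, 15:30–16:00.
Windows ≥ 30 min: 14:00–14:30, 15:30–16:00.
Earliest such window starts at 14:00.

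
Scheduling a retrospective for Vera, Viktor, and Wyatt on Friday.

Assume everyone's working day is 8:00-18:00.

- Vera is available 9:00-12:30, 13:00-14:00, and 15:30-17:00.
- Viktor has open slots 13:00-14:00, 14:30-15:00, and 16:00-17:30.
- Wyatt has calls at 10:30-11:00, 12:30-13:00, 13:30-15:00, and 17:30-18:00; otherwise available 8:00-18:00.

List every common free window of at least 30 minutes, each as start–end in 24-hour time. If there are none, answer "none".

Wyatt free within 08:00–18:00: 08:00–10:30, 11:00–12:30, 13:00–13:30, 15:00–17:30.
Vera ∩ Viktor: 13:00–14:00, 16:00–17:00.
Vera ∩ Viktor ∩ Wyatt: 13:00–13:30, 16:00–17:00.
Windows ≥ 30 min: 13:00–13:30, 16:00–17:00.

13:00–13:30, 16:00–17:00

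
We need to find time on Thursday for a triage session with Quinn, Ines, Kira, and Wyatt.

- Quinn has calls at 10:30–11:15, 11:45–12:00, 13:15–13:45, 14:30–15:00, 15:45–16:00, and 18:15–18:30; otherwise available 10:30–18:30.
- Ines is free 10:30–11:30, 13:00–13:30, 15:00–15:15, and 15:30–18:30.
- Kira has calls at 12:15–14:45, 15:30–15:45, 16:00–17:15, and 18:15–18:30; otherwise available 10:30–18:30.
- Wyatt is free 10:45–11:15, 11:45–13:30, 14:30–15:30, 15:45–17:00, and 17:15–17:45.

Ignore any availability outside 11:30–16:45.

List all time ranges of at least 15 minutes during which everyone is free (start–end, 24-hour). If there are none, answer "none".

15:00–15:15

Quinn free within 10:30–18:30: 11:15–11:45, 12:00–13:15, 13:45–14:30, 15:00–15:45, 16:00–18:15.
Kira free within 10:30–18:30: 10:30–12:15, 14:45–15:30, 15:45–16:00, 17:15–18:15.
Quinn ∩ Ines: 11:15–11:30, 13:00–13:15, 15:00–15:15, 15:30–15:45, 16:00–18:15.
Quinn ∩ Ines ∩ Kira: 11:15–11:30, 15:00–15:15, 17:15–18:15.
Quinn ∩ Ines ∩ Kira ∩ Wyatt: 15:00–15:15, 17:15–17:45.
Restricted to 11:30–16:45: 15:00–15:15.
Windows ≥ 15 min: 15:00–15:15.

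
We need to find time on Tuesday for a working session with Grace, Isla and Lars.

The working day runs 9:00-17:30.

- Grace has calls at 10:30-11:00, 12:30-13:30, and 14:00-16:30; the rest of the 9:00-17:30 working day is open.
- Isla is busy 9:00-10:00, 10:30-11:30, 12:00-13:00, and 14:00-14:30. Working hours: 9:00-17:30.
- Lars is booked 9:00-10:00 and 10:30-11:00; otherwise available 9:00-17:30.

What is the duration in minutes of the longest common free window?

Grace free within 09:00–17:30: 09:00–10:30, 11:00–12:30, 13:30–14:00, 16:30–17:30.
Isla free within 09:00–17:30: 10:00–10:30, 11:30–12:00, 13:00–14:00, 14:30–17:30.
Lars free within 09:00–17:30: 10:00–10:30, 11:00–17:30.
Grace ∩ Isla: 10:00–10:30, 11:30–12:00, 13:30–14:00, 16:30–17:30.
Grace ∩ Isla ∩ Lars: 10:00–10:30, 11:30–12:00, 13:30–14:00, 16:30–17:30.
Common window lengths: 30, 30, 30, 60 min; longest is 60.

60 minutes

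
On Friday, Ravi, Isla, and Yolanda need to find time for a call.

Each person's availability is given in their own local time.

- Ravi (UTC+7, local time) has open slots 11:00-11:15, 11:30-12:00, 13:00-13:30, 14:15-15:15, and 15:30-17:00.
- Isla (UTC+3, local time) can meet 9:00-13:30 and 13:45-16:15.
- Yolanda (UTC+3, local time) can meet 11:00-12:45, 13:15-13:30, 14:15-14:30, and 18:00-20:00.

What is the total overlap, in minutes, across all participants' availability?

Ravi → UTC: 04:00–04:15, 04:30–05:00, 06:00–06:30, 07:15–08:15, 08:30–10:00.
Isla → UTC: 06:00–10:30, 10:45–13:15.
Yolanda → UTC: 08:00–09:45, 10:15–10:30, 11:15–11:30, 15:00–17:00.
Ravi ∩ Isla: 06:00–06:30, 07:15–08:15, 08:30–10:00.
Ravi ∩ Isla ∩ Yolanda: 08:00–08:15, 08:30–09:45.
Total common minutes: 15 + 75 = 90.

90 minutes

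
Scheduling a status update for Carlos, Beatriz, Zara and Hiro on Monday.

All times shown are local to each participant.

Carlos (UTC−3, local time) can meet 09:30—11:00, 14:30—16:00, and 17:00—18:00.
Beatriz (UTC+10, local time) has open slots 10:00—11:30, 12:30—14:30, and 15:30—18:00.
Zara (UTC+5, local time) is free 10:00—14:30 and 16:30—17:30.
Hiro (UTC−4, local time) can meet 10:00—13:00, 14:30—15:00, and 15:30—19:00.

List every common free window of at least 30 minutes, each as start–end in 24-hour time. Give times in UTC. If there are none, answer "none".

none

Carlos → UTC: 12:30–14:00, 17:30–19:00, 20:00–21:00.
Beatriz → UTC: 00:00–01:30, 02:30–04:30, 05:30–08:00.
Zara → UTC: 05:00–09:30, 11:30–12:30.
Hiro → UTC: 14:00–17:00, 18:30–19:00, 19:30–23:00.
Carlos ∩ Beatriz: (none).
Carlos ∩ Beatriz ∩ Zara: (none).
Carlos ∩ Beatriz ∩ Zara ∩ Hiro: (none).
Windows ≥ 30 min: (none).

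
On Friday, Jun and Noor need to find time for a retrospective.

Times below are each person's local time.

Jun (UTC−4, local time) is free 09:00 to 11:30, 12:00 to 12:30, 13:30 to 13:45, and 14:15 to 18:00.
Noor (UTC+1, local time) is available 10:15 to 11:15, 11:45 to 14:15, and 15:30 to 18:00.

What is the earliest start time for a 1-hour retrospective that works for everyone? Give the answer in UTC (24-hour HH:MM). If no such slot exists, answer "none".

Jun → UTC: 13:00–15:30, 16:00–16:30, 17:30–17:45, 18:15–22:00.
Noor → UTC: 09:15–10:15, 10:45–13:15, 14:30–17:00.
Jun ∩ Noor: 13:00–13:15, 14:30–15:30, 16:00–16:30.
Windows ≥ 60 min: 14:30–15:30.
Earliest such window starts at 14:30.

14:30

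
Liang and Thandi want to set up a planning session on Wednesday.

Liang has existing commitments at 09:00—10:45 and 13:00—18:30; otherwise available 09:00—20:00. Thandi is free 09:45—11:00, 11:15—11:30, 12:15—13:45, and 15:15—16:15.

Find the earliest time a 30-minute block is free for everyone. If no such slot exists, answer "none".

Liang free within 09:00–20:00: 10:45–13:00, 18:30–20:00.
Liang ∩ Thandi: 10:45–11:00, 11:15–11:30, 12:15–13:00.
Windows ≥ 30 min: 12:15–13:00.
Earliest such window starts at 12:15.

12:15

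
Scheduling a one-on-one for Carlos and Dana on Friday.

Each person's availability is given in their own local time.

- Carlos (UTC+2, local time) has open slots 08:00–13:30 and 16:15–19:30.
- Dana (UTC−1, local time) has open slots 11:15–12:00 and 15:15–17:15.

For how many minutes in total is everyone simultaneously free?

Carlos → UTC: 06:00–11:30, 14:15–17:30.
Dana → UTC: 12:15–13:00, 16:15–18:15.
Carlos ∩ Dana: 16:15–17:30.
Total common minutes: 75.

75 minutes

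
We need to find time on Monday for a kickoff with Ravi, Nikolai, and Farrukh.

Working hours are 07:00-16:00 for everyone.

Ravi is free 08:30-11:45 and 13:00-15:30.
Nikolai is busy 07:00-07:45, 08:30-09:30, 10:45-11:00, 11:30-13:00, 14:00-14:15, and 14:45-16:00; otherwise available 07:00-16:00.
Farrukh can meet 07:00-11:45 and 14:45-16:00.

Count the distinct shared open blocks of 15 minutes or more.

2

Nikolai free within 07:00–16:00: 07:45–08:30, 09:30–10:45, 11:00–11:30, 13:00–14:00, 14:15–14:45.
Ravi ∩ Nikolai: 09:30–10:45, 11:00–11:30, 13:00–14:00, 14:15–14:45.
Ravi ∩ Nikolai ∩ Farrukh: 09:30–10:45, 11:00–11:30.
Windows ≥ 15 min: 09:30–10:45, 11:00–11:30.
That's 2 windows.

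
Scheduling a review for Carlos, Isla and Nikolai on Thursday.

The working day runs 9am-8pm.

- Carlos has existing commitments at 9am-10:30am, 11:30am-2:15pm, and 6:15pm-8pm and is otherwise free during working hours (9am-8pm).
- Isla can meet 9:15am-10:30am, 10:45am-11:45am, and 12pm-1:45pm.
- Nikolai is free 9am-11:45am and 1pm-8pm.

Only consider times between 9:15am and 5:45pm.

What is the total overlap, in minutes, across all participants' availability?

Carlos free within 09:00–20:00: 10:30–11:30, 14:15–18:15.
Carlos ∩ Isla: 10:45–11:30.
Carlos ∩ Isla ∩ Nikolai: 10:45–11:30.
Restricted to 09:15–17:45: 10:45–11:30.
Total common minutes: 45.

45 minutes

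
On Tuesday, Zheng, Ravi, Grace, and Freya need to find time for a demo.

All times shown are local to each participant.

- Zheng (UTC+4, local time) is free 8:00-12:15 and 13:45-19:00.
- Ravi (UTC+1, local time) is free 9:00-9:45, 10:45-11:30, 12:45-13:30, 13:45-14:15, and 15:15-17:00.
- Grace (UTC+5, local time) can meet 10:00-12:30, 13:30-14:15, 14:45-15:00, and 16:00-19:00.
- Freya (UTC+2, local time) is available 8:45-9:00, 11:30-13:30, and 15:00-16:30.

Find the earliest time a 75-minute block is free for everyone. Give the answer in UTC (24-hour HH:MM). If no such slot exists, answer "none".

Zheng → UTC: 04:00–08:15, 09:45–15:00.
Ravi → UTC: 08:00–08:45, 09:45–10:30, 11:45–12:30, 12:45–13:15, 14:15–16:00.
Grace → UTC: 05:00–07:30, 08:30–09:15, 09:45–10:00, 11:00–14:00.
Freya → UTC: 06:45–07:00, 09:30–11:30, 13:00–14:30.
Zheng ∩ Ravi: 08:00–08:15, 09:45–10:30, 11:45–12:30, 12:45–13:15, 14:15–15:00.
Zheng ∩ Ravi ∩ Grace: 09:45–10:00, 11:45–12:30, 12:45–13:15.
Zheng ∩ Ravi ∩ Grace ∩ Freya: 09:45–10:00, 13:00–13:15.
Windows ≥ 75 min: (none).

none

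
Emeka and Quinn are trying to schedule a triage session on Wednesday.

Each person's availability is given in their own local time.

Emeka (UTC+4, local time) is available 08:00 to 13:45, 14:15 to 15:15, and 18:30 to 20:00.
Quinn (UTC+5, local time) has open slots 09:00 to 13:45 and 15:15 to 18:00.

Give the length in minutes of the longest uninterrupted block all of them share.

Emeka → UTC: 04:00–09:45, 10:15–11:15, 14:30–16:00.
Quinn → UTC: 04:00–08:45, 10:15–13:00.
Emeka ∩ Quinn: 04:00–08:45, 10:15–11:15.
Common window lengths: 285, 60 min; longest is 285.

285 minutes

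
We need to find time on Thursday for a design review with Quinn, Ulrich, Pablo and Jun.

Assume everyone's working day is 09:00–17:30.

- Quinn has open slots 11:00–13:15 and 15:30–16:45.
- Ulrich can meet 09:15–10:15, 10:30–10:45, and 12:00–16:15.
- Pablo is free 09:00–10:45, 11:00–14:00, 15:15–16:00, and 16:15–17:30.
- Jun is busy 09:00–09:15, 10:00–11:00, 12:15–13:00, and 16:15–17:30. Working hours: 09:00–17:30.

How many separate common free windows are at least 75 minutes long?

0

Jun free within 09:00–17:30: 09:15–10:00, 11:00–12:15, 13:00–16:15.
Quinn ∩ Ulrich: 12:00–13:15, 15:30–16:15.
Quinn ∩ Ulrich ∩ Pablo: 12:00–13:15, 15:30–16:00.
Quinn ∩ Ulrich ∩ Pablo ∩ Jun: 12:00–12:15, 13:00–13:15, 15:30–16:00.
Windows ≥ 75 min: (none).
That's 0 windows.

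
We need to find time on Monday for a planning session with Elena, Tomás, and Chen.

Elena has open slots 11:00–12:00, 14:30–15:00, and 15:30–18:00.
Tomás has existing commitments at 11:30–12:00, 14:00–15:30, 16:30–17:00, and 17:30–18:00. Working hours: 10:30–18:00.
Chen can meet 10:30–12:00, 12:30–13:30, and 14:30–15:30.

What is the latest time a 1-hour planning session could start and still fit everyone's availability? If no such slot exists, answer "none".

none

Tomás free within 10:30–18:00: 10:30–11:30, 12:00–14:00, 15:30–16:30, 17:00–17:30.
Elena ∩ Tomás: 11:00–11:30, 15:30–16:30, 17:00–17:30.
Elena ∩ Tomás ∩ Chen: 11:00–11:30.
Windows ≥ 60 min: (none).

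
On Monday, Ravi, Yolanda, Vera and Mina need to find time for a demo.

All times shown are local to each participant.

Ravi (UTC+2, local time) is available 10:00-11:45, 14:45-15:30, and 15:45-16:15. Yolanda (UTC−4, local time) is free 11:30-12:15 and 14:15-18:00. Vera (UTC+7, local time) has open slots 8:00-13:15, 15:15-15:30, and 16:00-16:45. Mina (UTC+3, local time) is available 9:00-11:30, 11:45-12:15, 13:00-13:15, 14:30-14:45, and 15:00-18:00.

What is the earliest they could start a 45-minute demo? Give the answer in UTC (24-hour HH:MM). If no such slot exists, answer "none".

Ravi → UTC: 08:00–09:45, 12:45–13:30, 13:45–14:15.
Yolanda → UTC: 15:30–16:15, 18:15–22:00.
Vera → UTC: 01:00–06:15, 08:15–08:30, 09:00–09:45.
Mina → UTC: 06:00–08:30, 08:45–09:15, 10:00–10:15, 11:30–11:45, 12:00–15:00.
Ravi ∩ Yolanda: (none).
Ravi ∩ Yolanda ∩ Vera: (none).
Ravi ∩ Yolanda ∩ Vera ∩ Mina: (none).
Windows ≥ 45 min: (none).

none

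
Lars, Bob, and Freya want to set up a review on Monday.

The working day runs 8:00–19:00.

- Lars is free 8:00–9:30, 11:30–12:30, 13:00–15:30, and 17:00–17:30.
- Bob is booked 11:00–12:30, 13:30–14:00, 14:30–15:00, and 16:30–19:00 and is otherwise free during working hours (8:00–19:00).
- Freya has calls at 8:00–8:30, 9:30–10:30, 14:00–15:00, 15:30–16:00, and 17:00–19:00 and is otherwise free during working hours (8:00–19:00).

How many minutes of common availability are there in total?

Bob free within 08:00–19:00: 08:00–11:00, 12:30–13:30, 14:00–14:30, 15:00–16:30.
Freya free within 08:00–19:00: 08:30–09:30, 10:30–14:00, 15:00–15:30, 16:00–17:00.
Lars ∩ Bob: 08:00–09:30, 13:00–13:30, 14:00–14:30, 15:00–15:30.
Lars ∩ Bob ∩ Freya: 08:30–09:30, 13:00–13:30, 15:00–15:30.
Total common minutes: 60 + 30 + 30 = 120.

120 minutes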